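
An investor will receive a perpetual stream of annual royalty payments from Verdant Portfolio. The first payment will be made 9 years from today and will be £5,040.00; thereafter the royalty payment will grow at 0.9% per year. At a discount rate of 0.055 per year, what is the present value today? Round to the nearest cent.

£71392.57

Value at end of year 8: C₁ / (r − g) = £5,040.00 / (0.055 − 0.009) = £109,565.2174
Discount to today: PV = £109,565.2174 / (1 + 0.055)^8 = £109,565.2174 / 1.534687 = £71,392.57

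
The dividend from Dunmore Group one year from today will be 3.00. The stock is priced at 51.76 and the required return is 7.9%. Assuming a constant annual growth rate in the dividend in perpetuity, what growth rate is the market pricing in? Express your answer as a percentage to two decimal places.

P = D₁/(r−g) ⇒ g = r − D₁/P = 0.079 − 3.00/51.76 = 0.021040

2.10%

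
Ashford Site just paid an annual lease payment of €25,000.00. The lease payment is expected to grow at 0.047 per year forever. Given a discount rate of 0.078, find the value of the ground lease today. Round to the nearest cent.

D₁ = D₀ × (1 + g) = €25,000.00 × 1.047 = €26,175.0000
Growing perpetuity: P = D₁ / (r − g) = €26,175.0000 / (0.078 − 0.047) = €844,354.84

€844354.84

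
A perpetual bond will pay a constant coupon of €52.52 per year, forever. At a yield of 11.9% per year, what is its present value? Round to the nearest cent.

Level perpetuity: PV = C / r = €52.52 / 0.119 = €441.34

€441.34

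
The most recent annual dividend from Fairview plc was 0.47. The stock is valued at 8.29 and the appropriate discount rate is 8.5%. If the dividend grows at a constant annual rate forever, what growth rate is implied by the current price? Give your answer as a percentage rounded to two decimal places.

2.68%

P = D₀(1+g)/(r−g) ⇒ P(r−g) = D₀(1+g) ⇒ g(P+D₀) = P·r − D₀
g = (P·r − D₀)/(P + D₀) = (8.29×0.085 − 0.47) / (8.29 + 0.47) = 0.026787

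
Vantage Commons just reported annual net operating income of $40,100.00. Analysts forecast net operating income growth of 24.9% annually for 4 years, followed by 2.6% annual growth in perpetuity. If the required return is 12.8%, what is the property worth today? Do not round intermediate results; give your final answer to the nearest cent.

D_1 = 50084.90000
D_2 = 62556.04010
D_3 = 78132.49408
D_4 = 97587.48511
Terminal value at year 4: TV = D_4×(1+g_2)/(r−g_2) = 100124.75972/0.102 = 981615.29142
P_0 = D_1/(1+r)^1 + D_2/(1+r)^2 + D_3/(1+r)^3 + D_4/(1+r)^4 + TV/(1+r)^4
    = 44401.50709 + 49164.43471 + 54438.27922 + 60277.84640 + 606324.21971 = 814606.28714

$814606.29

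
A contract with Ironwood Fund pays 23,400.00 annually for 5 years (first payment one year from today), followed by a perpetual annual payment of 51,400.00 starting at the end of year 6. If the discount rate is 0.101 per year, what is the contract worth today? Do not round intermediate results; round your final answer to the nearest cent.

PV of 5-year annuity: 23,400.00 × [1 − (1+0.101)^−5] / 0.101 = 88478.26488
Perpetuity value at year 5: 51,400.00 / 0.101 = 508910.89109
PV of perpetuity: 508910.89109 / (1+0.101)^5 = 314561.19814
Total PV = 88478.26488 + 314561.19814 = 403039.46302

403039.46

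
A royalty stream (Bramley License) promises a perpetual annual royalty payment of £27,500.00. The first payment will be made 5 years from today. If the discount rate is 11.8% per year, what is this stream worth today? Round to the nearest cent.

£149170.68

Value at end of year 4: C / r = £27,500.00 / 0.118 = £233,050.8475
Discount to today: PV = £233,050.8475 / (1 + 0.118)^4 = £233,050.8475 / 1.562310 = £149,170.68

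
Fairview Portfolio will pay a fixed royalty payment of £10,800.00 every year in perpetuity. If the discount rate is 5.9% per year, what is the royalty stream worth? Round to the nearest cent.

Level perpetuity: PV = C / r = £10,800.00 / 0.059 = £183,050.85

£183050.85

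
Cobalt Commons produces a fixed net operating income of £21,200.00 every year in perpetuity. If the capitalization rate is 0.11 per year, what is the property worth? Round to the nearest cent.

£192727.27

Level perpetuity: PV = C / r = £21,200.00 / 0.11 = £192,727.27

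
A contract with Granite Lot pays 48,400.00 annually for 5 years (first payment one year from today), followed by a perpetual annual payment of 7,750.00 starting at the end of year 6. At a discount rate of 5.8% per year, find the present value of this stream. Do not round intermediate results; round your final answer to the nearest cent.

PV of 5-year annuity: 48,400.00 × [1 − (1+0.058)^−5] / 0.058 = 204992.47709
Perpetuity value at year 5: 7,750.00 / 0.058 = 133620.68966
PV of perpetuity: 133620.68966 / (1+0.058)^5 = 100796.48103
Total PV = 204992.47709 + 100796.48103 = 305788.95812

305788.96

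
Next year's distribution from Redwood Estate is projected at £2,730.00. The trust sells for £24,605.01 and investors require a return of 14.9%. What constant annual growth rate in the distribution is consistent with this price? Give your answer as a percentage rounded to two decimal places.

3.80%

P = D₁/(r−g) ⇒ g = r − D₁/P = 0.149 − £2,730.00/£24,605.01 = 0.038047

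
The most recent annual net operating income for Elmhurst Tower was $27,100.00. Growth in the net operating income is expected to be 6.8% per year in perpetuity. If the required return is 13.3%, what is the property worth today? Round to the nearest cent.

D₁ = D₀ × (1 + g) = $27,100.00 × 1.068 = $28,942.8000
Growing perpetuity: P = D₁ / (r − g) = $28,942.8000 / (0.133 − 0.068) = $445,273.85

$445273.85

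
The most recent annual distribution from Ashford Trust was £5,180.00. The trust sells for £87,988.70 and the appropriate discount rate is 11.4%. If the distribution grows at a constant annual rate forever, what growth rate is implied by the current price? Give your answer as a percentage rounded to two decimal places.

P = D₀(1+g)/(r−g) ⇒ P(r−g) = D₀(1+g) ⇒ g(P+D₀) = P·r − D₀
g = (P·r − D₀)/(P + D₀) = (£87,988.70×0.114 − £5,180.00) / (£87,988.70 + £5,180.00) = 0.052064

5.21%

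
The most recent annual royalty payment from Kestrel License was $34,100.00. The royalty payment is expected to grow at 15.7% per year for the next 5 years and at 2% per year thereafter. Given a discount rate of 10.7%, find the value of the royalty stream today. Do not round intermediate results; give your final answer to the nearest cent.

D_1 = 39453.70000
D_2 = 45647.93090
D_3 = 52814.65605
D_4 = 61106.55705
D_5 = 70700.28651
Terminal value at year 5: TV = D_5×(1+g_2)/(r−g_2) = 72114.29224/0.087 = 828899.91079
P_0 = D_1/(1+r)^1 + D_2/(1+r)^2 + D_3/(1+r)^3 + D_4/(1+r)^4 + D_5/(1+r)^5 + TV/(1+r)^5
    = 35640.19874 + 37249.96381 + 38932.43733 + 40690.90334 + 42528.79418 + 498613.44904 = 693655.74644

$693655.75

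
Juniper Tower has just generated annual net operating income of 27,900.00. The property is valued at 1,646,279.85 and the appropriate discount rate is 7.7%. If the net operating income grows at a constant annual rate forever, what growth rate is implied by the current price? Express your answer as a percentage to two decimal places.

5.91%

P = D₀(1+g)/(r−g) ⇒ P(r−g) = D₀(1+g) ⇒ g(P+D₀) = P·r − D₀
g = (P·r − D₀)/(P + D₀) = (1,646,279.85×0.077 − 27,900.00) / (1,646,279.85 + 27,900.00) = 0.059052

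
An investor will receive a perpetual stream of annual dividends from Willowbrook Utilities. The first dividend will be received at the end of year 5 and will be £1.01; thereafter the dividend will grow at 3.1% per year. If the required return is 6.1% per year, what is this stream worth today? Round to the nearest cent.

£26.57

Value at end of year 4: C₁ / (r − g) = £1.01 / (0.061 − 0.031) = £33.6667
Discount to today: PV = £33.6667 / (1 + 0.061)^4 = £33.6667 / 1.267248 = £26.57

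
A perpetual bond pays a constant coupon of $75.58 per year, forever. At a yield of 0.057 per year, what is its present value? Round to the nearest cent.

Level perpetuity: PV = C / r = $75.58 / 0.057 = $1,325.96

$1325.96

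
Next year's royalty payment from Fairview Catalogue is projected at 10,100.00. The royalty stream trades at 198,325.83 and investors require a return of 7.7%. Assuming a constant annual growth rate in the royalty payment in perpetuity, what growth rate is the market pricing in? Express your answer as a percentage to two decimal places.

2.61%

P = D₁/(r−g) ⇒ g = r − D₁/P = 0.077 − 10,100.00/198,325.83 = 0.026074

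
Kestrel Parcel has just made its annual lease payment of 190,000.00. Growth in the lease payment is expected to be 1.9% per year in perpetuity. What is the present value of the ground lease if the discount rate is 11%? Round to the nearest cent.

2127582.42

D₁ = D₀ × (1 + g) = 190,000.00 × 1.019 = 193,610.0000
Growing perpetuity: P = D₁ / (r − g) = 193,610.0000 / (0.11 − 0.019) = 2,127,582.42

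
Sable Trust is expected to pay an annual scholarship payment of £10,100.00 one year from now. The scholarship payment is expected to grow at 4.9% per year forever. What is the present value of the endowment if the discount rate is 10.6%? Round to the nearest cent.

Growing perpetuity: P = D₁ / (r − g) = £10,100.0000 / (0.106 − 0.049) = £177,192.98

£177192.98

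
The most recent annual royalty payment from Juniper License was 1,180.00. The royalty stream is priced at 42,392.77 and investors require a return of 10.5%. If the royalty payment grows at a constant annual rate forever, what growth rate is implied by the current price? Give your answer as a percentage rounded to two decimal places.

P = D₀(1+g)/(r−g) ⇒ P(r−g) = D₀(1+g) ⇒ g(P+D₀) = P·r − D₀
g = (P·r − D₀)/(P + D₀) = (42,392.77×0.105 − 1,180.00) / (42,392.77 + 1,180.00) = 0.075075

7.51%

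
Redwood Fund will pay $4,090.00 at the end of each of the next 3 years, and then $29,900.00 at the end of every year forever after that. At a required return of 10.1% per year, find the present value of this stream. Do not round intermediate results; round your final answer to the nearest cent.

$231966.79

PV of 3-year annuity: $4,090.00 × [1 − (1+0.101)^−3] / 0.101 = 10153.34480
Perpetuity value at year 3: $29,900.00 / 0.101 = 296039.60396
PV of perpetuity: 296039.60396 / (1+0.101)^3 = 221813.44025
Total PV = 10153.34480 + 221813.44025 = 231966.78505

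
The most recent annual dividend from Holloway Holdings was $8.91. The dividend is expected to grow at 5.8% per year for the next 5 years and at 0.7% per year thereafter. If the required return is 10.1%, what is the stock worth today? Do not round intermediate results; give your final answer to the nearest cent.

D_1 = 9.42678
D_2 = 9.97353
D_3 = 10.55200
D_4 = 11.16401
D_5 = 11.81153
Terminal value at year 5: TV = D_5×(1+g_2)/(r−g_2) = 11.89421/0.094 = 126.53412
P_0 = D_1/(1+r)^1 + D_2/(1+r)^2 + D_3/(1+r)^3 + D_4/(1+r)^4 + D_5/(1+r)^5 + TV/(1+r)^5
    = 8.56202 + 8.22762 + 7.90629 + 7.59751 + 7.30078 + 78.21158 = 117.80580

$117.81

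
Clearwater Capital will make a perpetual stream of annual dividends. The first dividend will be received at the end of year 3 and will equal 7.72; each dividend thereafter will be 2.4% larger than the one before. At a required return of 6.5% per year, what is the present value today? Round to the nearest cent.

166.01

Value at end of year 2: C₁ / (r − g) = 7.72 / (0.065 − 0.024) = 188.2927
Discount to today: PV = 188.2927 / (1 + 0.065)^2 = 188.2927 / 1.134225 = 166.01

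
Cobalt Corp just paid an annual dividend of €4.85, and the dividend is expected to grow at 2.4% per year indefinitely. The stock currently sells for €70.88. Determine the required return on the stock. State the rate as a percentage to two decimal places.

9.41%

D₁ = €4.85 × 1.024 = €4.9664
P = D₁/(r − g) ⇒ r = D₁/P + g = €4.9664/€70.88 + 0.024 = 0.070068 + 0.024 = 0.094068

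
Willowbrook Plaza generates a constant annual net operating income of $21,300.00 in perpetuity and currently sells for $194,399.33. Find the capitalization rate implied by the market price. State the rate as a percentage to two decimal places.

10.96%

P = C/r ⇒ r = C/P = $21,300.00/$194,399.33 = 0.109568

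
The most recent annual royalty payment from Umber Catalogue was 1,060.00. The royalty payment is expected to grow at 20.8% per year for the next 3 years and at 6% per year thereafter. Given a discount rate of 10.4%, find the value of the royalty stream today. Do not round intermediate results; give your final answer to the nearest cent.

37272.00

D_1 = 1280.48000
D_2 = 1546.81984
D_3 = 1868.55837
Terminal value at year 3: TV = D_3×(1+g_2)/(r−g_2) = 1980.67187/0.044 = 45015.26974
P_0 = D_1/(1+r)^1 + D_2/(1+r)^2 + D_3/(1+r)^3 + TV/(1+r)^3
    = 1159.85507 + 1269.11678 + 1388.67126 + 33454.35312 = 37271.99624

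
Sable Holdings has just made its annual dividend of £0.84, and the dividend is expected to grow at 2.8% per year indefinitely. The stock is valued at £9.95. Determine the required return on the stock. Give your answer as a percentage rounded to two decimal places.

11.48%

D₁ = £0.84 × 1.028 = £0.8635
P = D₁/(r − g) ⇒ r = D₁/P + g = £0.8635/£9.95 + 0.028 = 0.086786 + 0.028 = 0.114786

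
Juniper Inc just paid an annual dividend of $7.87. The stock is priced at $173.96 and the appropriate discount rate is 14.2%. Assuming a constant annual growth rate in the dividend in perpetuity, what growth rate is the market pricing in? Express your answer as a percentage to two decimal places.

9.26%

P = D₀(1+g)/(r−g) ⇒ P(r−g) = D₀(1+g) ⇒ g(P+D₀) = P·r − D₀
g = (P·r − D₀)/(P + D₀) = ($173.96×0.142 − $7.87) / ($173.96 + $7.87) = 0.092572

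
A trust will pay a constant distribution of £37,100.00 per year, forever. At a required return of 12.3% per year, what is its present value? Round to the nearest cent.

Level perpetuity: PV = C / r = £37,100.00 / 0.123 = £301,626.02

£301626.02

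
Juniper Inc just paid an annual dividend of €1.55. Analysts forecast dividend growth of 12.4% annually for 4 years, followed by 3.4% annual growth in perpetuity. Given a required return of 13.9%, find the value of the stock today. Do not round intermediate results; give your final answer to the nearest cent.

€20.47

D_1 = 1.74220
D_2 = 1.95823
D_3 = 2.20105
D_4 = 2.47398
Terminal value at year 4: TV = D_4×(1+g_2)/(r−g_2) = 2.55810/0.105 = 24.36286
P_0 = D_1/(1+r)^1 + D_2/(1+r)^2 + D_3/(1+r)^3 + D_4/(1+r)^4 + TV/(1+r)^4
    = 1.52959 + 1.50944 + 1.48957 + 1.46995 + 14.47549 = 20.47403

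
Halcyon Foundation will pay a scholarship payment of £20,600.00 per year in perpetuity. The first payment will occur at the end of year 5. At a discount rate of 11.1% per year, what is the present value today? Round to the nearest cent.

Value at end of year 4: C / r = £20,600.00 / 0.111 = £185,585.5856
Discount to today: PV = £185,585.5856 / (1 + 0.111)^4 = £185,585.5856 / 1.523548 = £121,811.42

£121811.42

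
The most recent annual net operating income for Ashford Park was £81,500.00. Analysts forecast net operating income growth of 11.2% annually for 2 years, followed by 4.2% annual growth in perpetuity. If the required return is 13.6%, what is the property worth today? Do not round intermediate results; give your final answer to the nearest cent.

£1023536.93

D_1 = 90628.00000
D_2 = 100778.33600
Terminal value at year 2: TV = D_2×(1+g_2)/(r−g_2) = 105011.02611/0.094 = 1117138.57566
P_0 = D_1/(1+r)^1 + D_2/(1+r)^2 + TV/(1+r)^2
    = 79778.16901 + 78092.71474 + 865666.05062 = 1023536.93437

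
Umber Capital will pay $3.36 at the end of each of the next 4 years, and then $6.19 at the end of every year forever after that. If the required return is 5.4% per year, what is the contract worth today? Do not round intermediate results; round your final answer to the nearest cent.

$104.69

PV of 4-year annuity: $3.36 × [1 − (1+0.054)^−4] / 0.054 = 11.80452
Perpetuity value at year 4: $6.19 / 0.054 = 114.62963
PV of perpetuity: 114.62963 / (1+0.054)^4 = 92.88262
Total PV = 11.80452 + 92.88262 = 104.68713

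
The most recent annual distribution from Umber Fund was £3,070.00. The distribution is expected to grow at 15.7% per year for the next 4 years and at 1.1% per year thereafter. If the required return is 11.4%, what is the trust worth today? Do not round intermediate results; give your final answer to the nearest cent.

D_1 = 3551.99000
D_2 = 4109.65243
D_3 = 4754.86786
D_4 = 5501.38212
Terminal value at year 4: TV = D_4×(1+g_2)/(r−g_2) = 5561.89732/0.103 = 53999.00310
P_0 = D_1/(1+r)^1 + D_2/(1+r)^2 + D_3/(1+r)^3 + D_4/(1+r)^4 + TV/(1+r)^4
    = 3188.50090 + 3311.57589 + 3439.40153 + 3572.16119 + 35062.66956 = 48574.30906

£48574.31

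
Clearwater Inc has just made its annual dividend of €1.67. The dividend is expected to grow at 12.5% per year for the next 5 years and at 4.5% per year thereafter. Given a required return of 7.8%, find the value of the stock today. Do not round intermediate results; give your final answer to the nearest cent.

€74.97

D_1 = 1.87875
D_2 = 2.11359
D_3 = 2.37779
D_4 = 2.67502
D_5 = 3.00939
Terminal value at year 5: TV = D_5×(1+g_2)/(r−g_2) = 3.14482/0.033 = 95.29748
P_0 = D_1/(1+r)^1 + D_2/(1+r)^2 + D_3/(1+r)^3 + D_4/(1+r)^4 + D_5/(1+r)^5 + TV/(1+r)^5
    = 1.74281 + 1.81880 + 1.89809 + 1.98085 + 2.06721 + 65.46175 = 74.96952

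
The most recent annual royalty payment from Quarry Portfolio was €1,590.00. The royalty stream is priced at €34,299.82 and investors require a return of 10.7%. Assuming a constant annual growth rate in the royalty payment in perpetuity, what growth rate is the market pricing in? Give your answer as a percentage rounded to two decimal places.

P = D₀(1+g)/(r−g) ⇒ P(r−g) = D₀(1+g) ⇒ g(P+D₀) = P·r − D₀
g = (P·r − D₀)/(P + D₀) = (€34,299.82×0.107 − €1,590.00) / (€34,299.82 + €1,590.00) = 0.057957

5.80%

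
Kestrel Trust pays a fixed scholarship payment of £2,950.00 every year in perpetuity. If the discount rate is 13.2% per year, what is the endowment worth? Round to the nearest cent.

Level perpetuity: PV = C / r = £2,950.00 / 0.132 = £22,348.48

£22348.48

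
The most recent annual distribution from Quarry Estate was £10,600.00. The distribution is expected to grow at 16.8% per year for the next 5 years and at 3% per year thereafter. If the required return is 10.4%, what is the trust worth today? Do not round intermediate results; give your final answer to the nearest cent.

£258521.63

D_1 = 12380.80000
D_2 = 14460.77440
D_3 = 16890.18450
D_4 = 19727.73550
D_5 = 23041.99506
Terminal value at year 5: TV = D_5×(1+g_2)/(r−g_2) = 23733.25491/0.074 = 320719.66095
P_0 = D_1/(1+r)^1 + D_2/(1+r)^2 + D_3/(1+r)^3 + D_4/(1+r)^4 + D_5/(1+r)^5 + TV/(1+r)^5
    = 11214.49275 + 11864.60828 + 12552.41165 + 13280.08769 + 14049.94785 + 195560.08491 = 258521.63313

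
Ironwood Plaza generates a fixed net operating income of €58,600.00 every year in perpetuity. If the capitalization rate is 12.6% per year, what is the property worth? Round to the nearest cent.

€465079.37

Level perpetuity: PV = C / r = €58,600.00 / 0.126 = €465,079.37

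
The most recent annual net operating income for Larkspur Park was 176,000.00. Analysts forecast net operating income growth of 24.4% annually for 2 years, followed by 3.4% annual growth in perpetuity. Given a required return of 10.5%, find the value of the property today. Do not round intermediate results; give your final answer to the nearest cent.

3669764.32

D_1 = 218944.00000
D_2 = 272366.33600
Terminal value at year 2: TV = D_2×(1+g_2)/(r−g_2) = 281626.79142/0.071 = 3966574.52710
P_0 = D_1/(1+r)^1 + D_2/(1+r)^2 + TV/(1+r)^2
    = 198139.36652 + 223063.68502 + 3248561.27196 = 3669764.32350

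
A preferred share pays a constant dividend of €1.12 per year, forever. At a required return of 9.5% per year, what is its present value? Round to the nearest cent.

Level perpetuity: PV = C / r = €1.12 / 0.095 = €11.79

€11.79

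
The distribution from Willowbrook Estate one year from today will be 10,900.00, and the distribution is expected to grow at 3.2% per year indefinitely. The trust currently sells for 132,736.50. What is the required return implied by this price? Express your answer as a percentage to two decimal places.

P = D₁/(r − g) ⇒ r = D₁/P + g = 10,900.0000/132,736.50 + 0.032 = 0.082118 + 0.032 = 0.114118

11.41%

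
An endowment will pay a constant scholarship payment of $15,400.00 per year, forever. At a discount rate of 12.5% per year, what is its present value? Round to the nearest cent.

$123200.00

Level perpetuity: PV = C / r = $15,400.00 / 0.125 = $123,200.00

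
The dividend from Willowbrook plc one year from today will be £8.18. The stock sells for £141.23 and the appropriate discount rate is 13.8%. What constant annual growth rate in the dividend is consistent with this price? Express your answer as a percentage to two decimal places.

8.01%

P = D₁/(r−g) ⇒ g = r − D₁/P = 0.138 − £8.18/£141.23 = 0.080080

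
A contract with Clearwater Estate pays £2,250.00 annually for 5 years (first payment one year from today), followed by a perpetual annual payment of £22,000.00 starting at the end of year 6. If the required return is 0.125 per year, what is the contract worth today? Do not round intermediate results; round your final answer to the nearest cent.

PV of 5-year annuity: £2,250.00 × [1 − (1+0.125)^−5] / 0.125 = 8011.27877
Perpetuity value at year 5: £22,000.00 / 0.125 = 176000.00000
PV of perpetuity: 176000.00000 / (1+0.125)^5 = 97667.49649
Total PV = 8011.27877 + 97667.49649 = 105678.77525

£105678.78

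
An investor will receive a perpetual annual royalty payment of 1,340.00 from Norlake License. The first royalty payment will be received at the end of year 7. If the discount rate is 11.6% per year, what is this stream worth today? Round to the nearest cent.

5979.46

Value at end of year 6: C / r = 1,340.00 / 0.116 = 11,551.7241
Discount to today: PV = 11,551.7241 / (1 + 0.116)^6 = 11,551.7241 / 1.931902 = 5,979.46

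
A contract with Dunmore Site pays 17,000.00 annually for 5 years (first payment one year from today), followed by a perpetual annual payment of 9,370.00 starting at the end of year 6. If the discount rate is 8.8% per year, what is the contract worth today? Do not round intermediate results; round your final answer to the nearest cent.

136309.96

PV of 5-year annuity: 17,000.00 × [1 − (1+0.088)^−5] / 0.088 = 66468.64335
Perpetuity value at year 5: 9,370.00 / 0.088 = 106477.27273
PV of perpetuity: 106477.27273 / (1+0.088)^5 = 69841.32048
Total PV = 66468.64335 + 69841.32048 = 136309.96383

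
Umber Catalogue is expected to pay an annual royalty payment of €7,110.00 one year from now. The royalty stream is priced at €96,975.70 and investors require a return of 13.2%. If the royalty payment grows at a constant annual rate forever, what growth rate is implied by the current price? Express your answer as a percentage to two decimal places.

5.87%

P = D₁/(r−g) ⇒ g = r − D₁/P = 0.132 − €7,110.00/€96,975.70 = 0.058683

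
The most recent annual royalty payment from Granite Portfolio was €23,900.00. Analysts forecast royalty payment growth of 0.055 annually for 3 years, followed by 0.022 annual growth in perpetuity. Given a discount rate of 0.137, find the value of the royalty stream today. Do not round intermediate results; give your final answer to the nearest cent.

€231524.87

D_1 = 25214.50000
D_2 = 26601.29750
D_3 = 28064.36886
Terminal value at year 3: TV = D_3×(1+g_2)/(r−g_2) = 28681.78498/0.115 = 249406.82589
P_0 = D_1/(1+r)^1 + D_2/(1+r)^2 + D_3/(1+r)^3 + TV/(1+r)^3
    = 22176.34125 + 20576.99210 + 19092.98739 + 169678.54883 = 231524.86957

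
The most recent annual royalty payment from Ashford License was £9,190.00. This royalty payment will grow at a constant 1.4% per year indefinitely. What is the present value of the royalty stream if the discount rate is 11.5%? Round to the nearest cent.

D₁ = D₀ × (1 + g) = £9,190.00 × 1.014 = £9,318.6600
Growing perpetuity: P = D₁ / (r − g) = £9,318.6600 / (0.115 − 0.014) = £92,263.96

£92263.96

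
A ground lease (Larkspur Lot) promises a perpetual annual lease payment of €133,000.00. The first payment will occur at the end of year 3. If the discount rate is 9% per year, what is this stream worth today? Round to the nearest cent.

€1243815.99

Value at end of year 2: C / r = €133,000.00 / 0.09 = €1,477,777.7778
Discount to today: PV = €1,477,777.7778 / (1 + 0.09)^2 = €1,477,777.7778 / 1.188100 = €1,243,815.99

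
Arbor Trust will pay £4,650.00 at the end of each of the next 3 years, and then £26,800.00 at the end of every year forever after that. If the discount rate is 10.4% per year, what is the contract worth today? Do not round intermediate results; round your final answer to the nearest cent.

£202994.14

PV of 3-year annuity: £4,650.00 × [1 − (1+0.104)^−3] / 0.104 = 11482.91171
Perpetuity value at year 3: £26,800.00 / 0.104 = 257692.30769
PV of perpetuity: 257692.30769 / (1+0.104)^3 = 191511.22513
Total PV = 11482.91171 + 191511.22513 = 202994.13685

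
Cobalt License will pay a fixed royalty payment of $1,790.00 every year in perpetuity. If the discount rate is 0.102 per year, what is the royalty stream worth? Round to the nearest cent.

$17549.02

Level perpetuity: PV = C / r = $1,790.00 / 0.102 = $17,549.02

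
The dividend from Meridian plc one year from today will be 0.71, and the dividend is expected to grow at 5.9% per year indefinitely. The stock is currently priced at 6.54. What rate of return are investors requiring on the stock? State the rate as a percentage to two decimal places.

P = D₁/(r − g) ⇒ r = D₁/P + g = 0.7100/6.54 + 0.059 = 0.108563 + 0.059 = 0.167563

16.76%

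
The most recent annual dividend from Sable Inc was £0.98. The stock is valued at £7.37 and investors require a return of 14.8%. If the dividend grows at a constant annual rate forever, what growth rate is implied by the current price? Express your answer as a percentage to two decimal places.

P = D₀(1+g)/(r−g) ⇒ P(r−g) = D₀(1+g) ⇒ g(P+D₀) = P·r − D₀
g = (P·r − D₀)/(P + D₀) = (£7.37×0.148 − £0.98) / (£7.37 + £0.98) = 0.013265

1.33%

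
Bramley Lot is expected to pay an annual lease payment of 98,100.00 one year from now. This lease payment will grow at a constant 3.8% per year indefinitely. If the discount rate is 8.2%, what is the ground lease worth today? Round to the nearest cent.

Growing perpetuity: P = D₁ / (r − g) = 98,100.0000 / (0.082 − 0.038) = 2,229,545.45

2229545.45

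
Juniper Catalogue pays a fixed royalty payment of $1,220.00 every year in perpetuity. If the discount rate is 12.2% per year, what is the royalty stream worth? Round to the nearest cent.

Level perpetuity: PV = C / r = $1,220.00 / 0.122 = $10,000.00

$10000.00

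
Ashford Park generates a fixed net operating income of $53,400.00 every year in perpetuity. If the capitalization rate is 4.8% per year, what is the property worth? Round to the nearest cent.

Level perpetuity: PV = C / r = $53,400.00 / 0.048 = $1,112,500.00

$1112500.00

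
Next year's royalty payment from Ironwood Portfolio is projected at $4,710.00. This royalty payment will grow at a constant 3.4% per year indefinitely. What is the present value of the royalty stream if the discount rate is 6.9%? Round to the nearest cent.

$134571.43

Growing perpetuity: P = D₁ / (r − g) = $4,710.0000 / (0.069 − 0.034) = $134,571.43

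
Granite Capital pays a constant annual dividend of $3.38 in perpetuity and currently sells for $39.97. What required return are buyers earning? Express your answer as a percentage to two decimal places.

8.46%

P = C/r ⇒ r = C/P = $3.38/$39.97 = 0.084563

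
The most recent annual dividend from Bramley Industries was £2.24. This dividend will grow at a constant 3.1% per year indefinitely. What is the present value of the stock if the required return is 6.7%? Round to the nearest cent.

D₁ = D₀ × (1 + g) = £2.24 × 1.031 = £2.3094
Growing perpetuity: P = D₁ / (r − g) = £2.3094 / (0.067 − 0.031) = £64.15

£64.15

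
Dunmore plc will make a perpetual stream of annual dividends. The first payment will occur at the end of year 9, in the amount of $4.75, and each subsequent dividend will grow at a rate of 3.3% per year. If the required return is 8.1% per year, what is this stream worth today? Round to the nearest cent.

$53.07

Value at end of year 8: C₁ / (r − g) = $4.75 / (0.081 − 0.033) = $98.9583
Discount to today: PV = $98.9583 / (1 + 0.081)^8 = $98.9583 / 1.864685 = $53.07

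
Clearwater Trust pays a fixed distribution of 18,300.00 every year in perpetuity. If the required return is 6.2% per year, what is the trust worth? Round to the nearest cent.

295161.29

Level perpetuity: PV = C / r = 18,300.00 / 0.062 = 295,161.29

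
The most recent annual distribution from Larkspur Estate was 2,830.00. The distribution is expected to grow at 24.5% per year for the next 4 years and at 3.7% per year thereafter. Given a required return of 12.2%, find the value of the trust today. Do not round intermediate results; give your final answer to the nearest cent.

67123.79

D_1 = 3523.35000
D_2 = 4386.57075
D_3 = 5461.28058
D_4 = 6799.29433
Terminal value at year 4: TV = D_4×(1+g_2)/(r−g_2) = 7050.86822/0.085 = 82951.39079
P_0 = D_1/(1+r)^1 + D_2/(1+r)^2 + D_3/(1+r)^3 + D_4/(1+r)^4 + TV/(1+r)^4
    = 3140.24064 + 3484.49162 + 3866.48134 + 4290.34695 + 52342.23274 = 67123.79330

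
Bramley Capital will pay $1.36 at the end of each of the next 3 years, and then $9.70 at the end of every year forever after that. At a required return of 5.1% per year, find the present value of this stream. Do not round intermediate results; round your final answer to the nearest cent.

$167.53

PV of 3-year annuity: $1.36 × [1 − (1+0.051)^−3] / 0.051 = 3.69669
Perpetuity value at year 3: $9.70 / 0.051 = 190.19608
PV of perpetuity: 190.19608 / (1+0.051)^3 = 163.82999
Total PV = 3.69669 + 163.82999 = 167.52668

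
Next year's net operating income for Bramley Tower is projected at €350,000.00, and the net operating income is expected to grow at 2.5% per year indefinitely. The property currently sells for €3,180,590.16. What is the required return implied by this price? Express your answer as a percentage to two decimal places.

P = D₁/(r − g) ⇒ r = D₁/P + g = €350,000.0000/€3,180,590.16 + 0.025 = 0.110042 + 0.025 = 0.135042

13.50%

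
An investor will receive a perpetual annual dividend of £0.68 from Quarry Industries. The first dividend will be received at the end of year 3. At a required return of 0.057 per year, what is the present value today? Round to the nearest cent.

Value at end of year 2: C / r = £0.68 / 0.057 = £11.9298
Discount to today: PV = £11.9298 / (1 + 0.057)^2 = £11.9298 / 1.117249 = £10.68

£10.68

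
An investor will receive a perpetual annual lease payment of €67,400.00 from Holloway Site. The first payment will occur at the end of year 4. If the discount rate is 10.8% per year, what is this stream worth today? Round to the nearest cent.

€458793.08

Value at end of year 3: C / r = €67,400.00 / 0.108 = €624,074.0741
Discount to today: PV = €624,074.0741 / (1 + 0.108)^3 = €624,074.0741 / 1.360252 = €458,793.08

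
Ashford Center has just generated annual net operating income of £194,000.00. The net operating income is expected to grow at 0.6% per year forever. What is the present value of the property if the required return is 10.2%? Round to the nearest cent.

£2032958.33

D₁ = D₀ × (1 + g) = £194,000.00 × 1.006 = £195,164.0000
Growing perpetuity: P = D₁ / (r − g) = £195,164.0000 / (0.102 − 0.006) = £2,032,958.33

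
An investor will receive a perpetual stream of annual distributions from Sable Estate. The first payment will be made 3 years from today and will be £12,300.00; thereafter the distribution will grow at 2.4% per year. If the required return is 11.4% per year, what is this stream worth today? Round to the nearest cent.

Value at end of year 2: C₁ / (r − g) = £12,300.00 / (0.114 − 0.024) = £136,666.6667
Discount to today: PV = £136,666.6667 / (1 + 0.114)^2 = £136,666.6667 / 1.240996 = £110,126.60

£110126.60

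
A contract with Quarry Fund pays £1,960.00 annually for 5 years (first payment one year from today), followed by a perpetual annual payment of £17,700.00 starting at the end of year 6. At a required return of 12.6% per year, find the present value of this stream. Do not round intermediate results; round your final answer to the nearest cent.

PV of 5-year annuity: £1,960.00 × [1 − (1+0.126)^−5] / 0.126 = 6961.59069
Perpetuity value at year 5: £17,700.00 / 0.126 = 140476.19048
PV of perpetuity: 140476.19048 / (1+0.126)^5 = 77608.76432
Total PV = 6961.59069 + 77608.76432 = 84570.35501

£84570.36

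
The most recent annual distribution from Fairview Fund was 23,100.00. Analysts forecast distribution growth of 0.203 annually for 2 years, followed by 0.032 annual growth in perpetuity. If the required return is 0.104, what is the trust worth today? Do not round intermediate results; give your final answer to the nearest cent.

445744.74

D_1 = 27789.30000
D_2 = 33430.52790
Terminal value at year 2: TV = D_2×(1+g_2)/(r−g_2) = 34500.30479/0.072 = 479170.89990
P_0 = D_1/(1+r)^1 + D_2/(1+r)^2 + TV/(1+r)^2
    = 25171.46739 + 27428.69137 + 393144.57629 = 445744.73505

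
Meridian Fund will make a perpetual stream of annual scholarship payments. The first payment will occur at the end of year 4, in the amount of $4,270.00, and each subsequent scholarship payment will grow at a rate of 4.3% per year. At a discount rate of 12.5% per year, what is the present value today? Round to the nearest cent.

Value at end of year 3: C₁ / (r − g) = $4,270.00 / (0.125 − 0.043) = $52,073.1707
Discount to today: PV = $52,073.1707 / (1 + 0.125)^3 = $52,073.1707 / 1.423828 = $36,572.65

$36572.65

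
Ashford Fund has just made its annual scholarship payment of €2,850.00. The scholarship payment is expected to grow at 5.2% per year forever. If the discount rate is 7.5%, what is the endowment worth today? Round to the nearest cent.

€130356.52

D₁ = D₀ × (1 + g) = €2,850.00 × 1.052 = €2,998.2000
Growing perpetuity: P = D₁ / (r − g) = €2,998.2000 / (0.075 − 0.052) = €130,356.52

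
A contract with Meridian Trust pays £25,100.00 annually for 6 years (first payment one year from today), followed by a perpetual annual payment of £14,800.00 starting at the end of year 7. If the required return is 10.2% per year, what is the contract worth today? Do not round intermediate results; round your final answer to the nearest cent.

£189695.52

PV of 6-year annuity: £25,100.00 × [1 − (1+0.102)^−6] / 0.102 = 108679.30143
Perpetuity value at year 6: £14,800.00 / 0.102 = 145098.03922
PV of perpetuity: 145098.03922 / (1+0.102)^6 = 81016.22004
Total PV = 108679.30143 + 81016.22004 = 189695.52148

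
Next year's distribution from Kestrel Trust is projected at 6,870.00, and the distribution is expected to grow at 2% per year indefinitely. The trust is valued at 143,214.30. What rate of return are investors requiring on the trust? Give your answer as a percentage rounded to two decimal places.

P = D₁/(r − g) ⇒ r = D₁/P + g = 6,870.0000/143,214.30 + 0.02 = 0.047970 + 0.02 = 0.067970

6.80%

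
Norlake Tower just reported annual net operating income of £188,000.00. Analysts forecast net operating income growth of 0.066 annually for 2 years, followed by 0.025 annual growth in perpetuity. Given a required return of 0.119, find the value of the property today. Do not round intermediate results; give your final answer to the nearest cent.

£2210116.18

D_1 = 200408.00000
D_2 = 213634.92800
Terminal value at year 2: TV = D_2×(1+g_2)/(r−g_2) = 218975.80120/0.094 = 2329529.80000
P_0 = D_1/(1+r)^1 + D_2/(1+r)^2 + TV/(1+r)^2
    = 179095.62109 + 170612.98667 + 1860407.56740 = 2210116.17516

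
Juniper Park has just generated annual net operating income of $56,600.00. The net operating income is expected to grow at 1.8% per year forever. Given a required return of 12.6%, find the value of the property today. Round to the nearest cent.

$533507.41

D₁ = D₀ × (1 + g) = $56,600.00 × 1.018 = $57,618.8000
Growing perpetuity: P = D₁ / (r − g) = $57,618.8000 / (0.126 − 0.018) = $533,507.41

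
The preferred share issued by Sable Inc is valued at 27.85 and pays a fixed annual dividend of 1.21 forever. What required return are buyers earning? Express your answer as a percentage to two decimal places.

4.34%

P = C/r ⇒ r = C/P = 1.21/27.85 = 0.043447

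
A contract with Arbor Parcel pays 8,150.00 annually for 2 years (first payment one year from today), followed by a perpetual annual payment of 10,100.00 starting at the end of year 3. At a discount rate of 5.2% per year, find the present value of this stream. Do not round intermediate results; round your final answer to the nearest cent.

PV of 2-year annuity: 8,150.00 × [1 − (1+0.052)^−2] / 0.052 = 15111.35769
Perpetuity value at year 2: 10,100.00 / 0.052 = 194230.76923
PV of perpetuity: 194230.76923 / (1+0.052)^2 = 175503.81062
Total PV = 15111.35769 + 175503.81062 = 190615.16831

190615.17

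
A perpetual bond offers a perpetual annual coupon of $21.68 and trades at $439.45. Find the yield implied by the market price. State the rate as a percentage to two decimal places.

4.93%

P = C/r ⇒ r = C/P = $21.68/$439.45 = 0.049334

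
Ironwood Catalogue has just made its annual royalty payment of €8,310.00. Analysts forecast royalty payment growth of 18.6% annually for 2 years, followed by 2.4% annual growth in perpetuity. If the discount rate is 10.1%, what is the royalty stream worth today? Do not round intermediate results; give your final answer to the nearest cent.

€146828.72

D_1 = 9855.66000
D_2 = 11688.81276
Terminal value at year 2: TV = D_2×(1+g_2)/(r−g_2) = 11969.34427/0.077 = 155446.02943
P_0 = D_1/(1+r)^1 + D_2/(1+r)^2 + TV/(1+r)^2
    = 8951.55313 + 9642.63580 + 128234.53324 = 146828.72218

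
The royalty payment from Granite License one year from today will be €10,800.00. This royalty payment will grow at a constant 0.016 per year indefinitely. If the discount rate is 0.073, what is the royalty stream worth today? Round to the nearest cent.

Growing perpetuity: P = D₁ / (r − g) = €10,800.0000 / (0.073 − 0.016) = €189,473.68

€189473.68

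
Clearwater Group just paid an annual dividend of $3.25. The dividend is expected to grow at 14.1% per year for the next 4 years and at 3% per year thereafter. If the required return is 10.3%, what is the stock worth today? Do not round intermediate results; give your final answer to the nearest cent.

D_1 = 3.70825
D_2 = 4.23111
D_3 = 4.82770
D_4 = 5.50841
Terminal value at year 4: TV = D_4×(1+g_2)/(r−g_2) = 5.67366/0.073 = 77.72134
P_0 = D_1/(1+r)^1 + D_2/(1+r)^2 + D_3/(1+r)^3 + D_4/(1+r)^4 + TV/(1+r)^4
    = 3.36197 + 3.47779 + 3.59761 + 3.72155 + 52.50954 = 66.66846

$66.67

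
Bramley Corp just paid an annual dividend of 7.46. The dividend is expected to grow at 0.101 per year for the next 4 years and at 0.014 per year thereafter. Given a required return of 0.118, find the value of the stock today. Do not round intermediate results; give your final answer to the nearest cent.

D_1 = 8.21346
D_2 = 9.04302
D_3 = 9.95636
D_4 = 10.96196
Terminal value at year 4: TV = D_4×(1+g_2)/(r−g_2) = 11.11542/0.104 = 106.87908
P_0 = D_1/(1+r)^1 + D_2/(1+r)^2 + D_3/(1+r)^3 + D_4/(1+r)^4 + TV/(1+r)^4
    = 7.34657 + 7.23486 + 7.12484 + 7.01651 + 68.41093 = 97.13370

97.13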